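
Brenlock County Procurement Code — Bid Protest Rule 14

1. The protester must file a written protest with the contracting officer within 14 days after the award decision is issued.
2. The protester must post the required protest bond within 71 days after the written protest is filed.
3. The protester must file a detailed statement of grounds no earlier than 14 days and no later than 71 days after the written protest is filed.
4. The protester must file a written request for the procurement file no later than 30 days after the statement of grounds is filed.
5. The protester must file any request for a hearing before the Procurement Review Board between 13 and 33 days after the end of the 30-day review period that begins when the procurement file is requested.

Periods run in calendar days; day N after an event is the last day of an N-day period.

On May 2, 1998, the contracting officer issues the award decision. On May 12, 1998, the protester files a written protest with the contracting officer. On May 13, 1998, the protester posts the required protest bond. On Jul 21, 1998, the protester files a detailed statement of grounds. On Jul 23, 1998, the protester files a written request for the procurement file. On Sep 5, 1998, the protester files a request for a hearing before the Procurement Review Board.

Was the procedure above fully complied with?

Yes

(1) due by May 2, 1998 + 14 days = May 16, 1998; done May 12, 1998 — timely.
(2) due by May 12, 1998 + 71 days = Jul 22, 1998; done May 13, 1998 — timely.
(3) the permitted window runs from May 12, 1998 + 14 = May 26, 1998 to May 12, 1998 + 71 = Jul 22, 1998; done Jul 21, 1998 — within the window.
(4) due by Jul 21, 1998 + 30 days = Aug 20, 1998; Jul 23, 1998 is within that limit.
(5) the permitted window runs from Aug 22, 1998 + 13 = Sep 4, 1998 to Aug 22, 1998 + 33 = Sep 24, 1998; Sep 5, 1998 falls inside that range.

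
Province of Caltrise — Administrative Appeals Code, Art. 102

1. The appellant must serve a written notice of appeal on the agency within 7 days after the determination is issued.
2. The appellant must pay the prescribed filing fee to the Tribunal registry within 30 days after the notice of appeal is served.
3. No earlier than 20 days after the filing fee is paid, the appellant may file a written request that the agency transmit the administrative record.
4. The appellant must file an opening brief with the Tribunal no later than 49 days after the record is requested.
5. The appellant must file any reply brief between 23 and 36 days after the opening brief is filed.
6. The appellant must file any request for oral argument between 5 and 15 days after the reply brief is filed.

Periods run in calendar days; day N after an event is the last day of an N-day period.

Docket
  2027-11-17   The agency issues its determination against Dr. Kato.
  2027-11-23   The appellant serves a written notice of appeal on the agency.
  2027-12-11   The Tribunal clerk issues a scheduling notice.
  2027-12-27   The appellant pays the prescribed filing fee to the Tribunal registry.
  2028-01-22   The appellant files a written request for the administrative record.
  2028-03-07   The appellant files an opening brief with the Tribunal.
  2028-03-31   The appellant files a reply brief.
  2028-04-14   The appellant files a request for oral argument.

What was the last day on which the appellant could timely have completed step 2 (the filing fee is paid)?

Step 2 runs from 2027-11-23, when the notice of appeal is served. 30 days after 2027-11-23 is 2027-12-23.

2027-12-23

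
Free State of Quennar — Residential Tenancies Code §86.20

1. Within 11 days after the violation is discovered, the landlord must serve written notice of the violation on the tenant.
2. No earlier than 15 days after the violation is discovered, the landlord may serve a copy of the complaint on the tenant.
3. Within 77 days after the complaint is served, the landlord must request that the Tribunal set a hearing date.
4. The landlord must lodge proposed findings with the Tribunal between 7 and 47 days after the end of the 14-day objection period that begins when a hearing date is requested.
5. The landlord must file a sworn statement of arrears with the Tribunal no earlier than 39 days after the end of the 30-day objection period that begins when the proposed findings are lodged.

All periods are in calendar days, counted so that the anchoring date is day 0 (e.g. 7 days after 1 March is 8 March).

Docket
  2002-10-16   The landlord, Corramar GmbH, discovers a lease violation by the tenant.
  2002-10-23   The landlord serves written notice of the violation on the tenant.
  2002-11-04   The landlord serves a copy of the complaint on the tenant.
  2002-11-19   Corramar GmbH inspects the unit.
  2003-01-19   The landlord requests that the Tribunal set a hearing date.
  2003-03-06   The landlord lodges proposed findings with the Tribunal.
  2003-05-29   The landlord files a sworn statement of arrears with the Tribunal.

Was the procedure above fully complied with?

Yes

(1) due by 2002-10-16 + 11 days = 2002-10-27; completed 2002-10-23, before the deadline.
(2) permitted from 2002-10-16 + 15 days = 2002-10-31 onward; 2002-11-04 is on or after that date.
(3) due by 2002-11-04 + 77 days = 2003-01-20; done 2003-01-19 — timely.
(4) the permitted window runs from 2003-02-02 + 7 = 2003-02-09 to 2003-02-02 + 47 = 2003-03-21; 2003-03-06 falls inside that range.
(5) permitted from 2003-04-05 + 39 days = 2003-05-14 onward; 2003-05-29 is on or after that date.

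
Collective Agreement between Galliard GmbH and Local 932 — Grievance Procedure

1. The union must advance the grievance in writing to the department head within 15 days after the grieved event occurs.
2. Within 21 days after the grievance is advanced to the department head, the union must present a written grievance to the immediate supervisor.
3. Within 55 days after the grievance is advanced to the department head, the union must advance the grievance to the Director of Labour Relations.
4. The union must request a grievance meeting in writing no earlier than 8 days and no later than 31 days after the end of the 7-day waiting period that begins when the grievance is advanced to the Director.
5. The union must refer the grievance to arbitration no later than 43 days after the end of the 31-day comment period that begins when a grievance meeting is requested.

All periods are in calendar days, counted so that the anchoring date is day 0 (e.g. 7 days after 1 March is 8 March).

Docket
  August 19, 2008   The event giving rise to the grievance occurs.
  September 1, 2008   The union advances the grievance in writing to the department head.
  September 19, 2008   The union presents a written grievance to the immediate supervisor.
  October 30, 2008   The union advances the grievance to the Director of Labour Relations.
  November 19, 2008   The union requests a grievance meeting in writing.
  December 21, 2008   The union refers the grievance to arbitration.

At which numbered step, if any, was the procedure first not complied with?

Step 3

Step 1: 15 days after August 19, 2008 (when the grieved event occurs) is September 3, 2008; September 1, 2008 is within that limit.
Step 2: 21 days after September 1, 2008 (when the grievance is advanced to the department head) is September 22, 2008; completed September 19, 2008, before the deadline.
Step 3: 55 days after September 1, 2008 (when the grievance is advanced to the department head) is October 26, 2008; done October 30, 2008 — 4 days late.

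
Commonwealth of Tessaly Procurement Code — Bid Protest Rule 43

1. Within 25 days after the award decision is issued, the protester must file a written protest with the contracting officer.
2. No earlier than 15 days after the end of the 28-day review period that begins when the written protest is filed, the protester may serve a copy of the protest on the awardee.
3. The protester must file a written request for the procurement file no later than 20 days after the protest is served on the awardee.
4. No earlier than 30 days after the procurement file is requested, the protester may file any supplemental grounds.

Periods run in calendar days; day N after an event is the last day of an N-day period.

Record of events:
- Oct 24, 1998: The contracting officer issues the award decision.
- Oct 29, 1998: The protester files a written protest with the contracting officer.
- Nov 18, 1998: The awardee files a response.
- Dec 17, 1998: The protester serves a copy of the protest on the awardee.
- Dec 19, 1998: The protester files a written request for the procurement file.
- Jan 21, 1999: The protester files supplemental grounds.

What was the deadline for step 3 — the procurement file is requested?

Step 3 runs from Dec 17, 1998, when the protest is served on the awardee. 20 days after Dec 17, 1998 is Jan 6, 1999.

Jan 6, 1999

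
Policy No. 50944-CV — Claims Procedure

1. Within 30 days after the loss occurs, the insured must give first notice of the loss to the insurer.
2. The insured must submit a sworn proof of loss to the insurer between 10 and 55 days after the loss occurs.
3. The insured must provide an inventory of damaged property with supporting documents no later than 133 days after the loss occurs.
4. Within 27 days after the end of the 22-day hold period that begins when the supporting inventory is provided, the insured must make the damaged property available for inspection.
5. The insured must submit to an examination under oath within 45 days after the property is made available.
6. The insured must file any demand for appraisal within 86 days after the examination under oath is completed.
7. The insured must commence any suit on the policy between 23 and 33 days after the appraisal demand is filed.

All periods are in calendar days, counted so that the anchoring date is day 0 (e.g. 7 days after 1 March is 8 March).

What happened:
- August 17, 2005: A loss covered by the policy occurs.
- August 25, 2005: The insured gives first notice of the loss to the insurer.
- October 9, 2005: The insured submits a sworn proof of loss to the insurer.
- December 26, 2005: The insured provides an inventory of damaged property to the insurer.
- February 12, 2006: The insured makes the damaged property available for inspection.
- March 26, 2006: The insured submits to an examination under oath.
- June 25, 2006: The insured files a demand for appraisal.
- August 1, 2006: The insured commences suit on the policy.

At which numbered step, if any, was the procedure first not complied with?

Step 1 — counting 30 days from August 17, 2005 (when the loss occurs) gives a deadline of September 16, 2005; done August 25, 2005 — timely.
Step 2 — 10 and 55 days from August 17, 2005 (when the loss occurs) are August 27, 2005 and October 11, 2005 respectively; done October 9, 2005 — within the window.
Step 3 — counting 133 days from August 17, 2005 (when the loss occurs) gives a deadline of December 28, 2005; completed December 26, 2005, before the deadline.
Step 4 — counting 27 days from January 17, 2006 (end of the 22-day hold period, which began when the supporting inventory is provided on December 26, 2005) gives a deadline of February 13, 2006; completed February 12, 2006, before the deadline.
Step 5 — counting 45 days from February 12, 2006 (when the property is made available) gives a deadline of March 29, 2006; March 26, 2006 is within that limit.
Step 6 — counting 86 days from March 26, 2006 (when the examination under oath is completed) gives a deadline of June 20, 2006; not done until June 25, 2006, 5 days after the deadline.

Step 6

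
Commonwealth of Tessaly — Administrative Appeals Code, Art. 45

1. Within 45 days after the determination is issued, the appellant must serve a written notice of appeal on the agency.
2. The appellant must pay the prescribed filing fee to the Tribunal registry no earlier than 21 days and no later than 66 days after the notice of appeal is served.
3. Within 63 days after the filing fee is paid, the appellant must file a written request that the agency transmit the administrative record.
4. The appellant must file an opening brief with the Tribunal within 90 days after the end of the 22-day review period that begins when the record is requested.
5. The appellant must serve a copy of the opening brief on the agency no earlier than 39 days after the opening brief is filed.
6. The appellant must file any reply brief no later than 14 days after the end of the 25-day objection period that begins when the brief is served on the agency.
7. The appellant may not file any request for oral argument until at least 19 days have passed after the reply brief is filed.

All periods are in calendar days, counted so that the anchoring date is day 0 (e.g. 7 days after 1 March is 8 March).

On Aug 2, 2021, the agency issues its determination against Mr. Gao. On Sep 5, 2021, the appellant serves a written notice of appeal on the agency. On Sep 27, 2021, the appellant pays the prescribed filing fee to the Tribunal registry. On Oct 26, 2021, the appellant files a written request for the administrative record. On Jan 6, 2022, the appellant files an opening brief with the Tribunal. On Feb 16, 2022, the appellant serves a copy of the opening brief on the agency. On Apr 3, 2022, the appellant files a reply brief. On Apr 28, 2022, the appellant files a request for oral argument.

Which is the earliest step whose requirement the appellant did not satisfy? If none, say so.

Step 6

(1) due by Aug 2, 2021 + 45 days = Sep 16, 2021; completed Sep 5, 2021, before the deadline.
(2) the permitted window runs from Sep 5, 2021 + 21 = Sep 26, 2021 to Sep 5, 2021 + 66 = Nov 10, 2021; Sep 27, 2021 falls inside that range.
(3) due by Sep 27, 2021 + 63 days = Nov 29, 2021; Oct 26, 2021 is within that limit.
(4) due by Nov 17, 2021 + 90 days = Feb 15, 2022; Jan 6, 2022 is within that limit.
(5) permitted from Jan 6, 2022 + 39 days = Feb 14, 2022 onward; done Feb 16, 2022, after the minimum wait.
(6) due by Mar 13, 2022 + 14 days = Mar 27, 2022; Apr 3, 2022 misses that deadline by 7 days.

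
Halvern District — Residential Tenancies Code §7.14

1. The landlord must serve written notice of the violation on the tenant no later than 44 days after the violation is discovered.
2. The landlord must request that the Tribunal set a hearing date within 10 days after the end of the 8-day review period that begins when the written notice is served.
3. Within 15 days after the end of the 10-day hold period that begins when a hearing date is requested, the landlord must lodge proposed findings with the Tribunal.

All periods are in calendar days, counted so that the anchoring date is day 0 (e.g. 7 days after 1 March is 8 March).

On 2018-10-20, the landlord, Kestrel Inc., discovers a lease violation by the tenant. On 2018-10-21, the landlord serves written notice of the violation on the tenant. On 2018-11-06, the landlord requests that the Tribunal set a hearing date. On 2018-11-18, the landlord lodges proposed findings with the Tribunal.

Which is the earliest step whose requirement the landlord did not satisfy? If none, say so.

None — every step was satisfied

Step 1 — counting 44 days from 2018-10-20 (when the violation is discovered) gives a deadline of 2018-12-03; done 2018-10-21 — timely.
Step 2 — counting 10 days from 2018-10-29 (end of the 8-day review period, which began when the written notice is served on 2018-10-21) gives a deadline of 2018-11-08; 2018-11-06 is within that limit.
Step 3 — counting 15 days from 2018-11-16 (end of the 10-day hold period, which began when a hearing date is requested on 2018-11-06) gives a deadline of 2018-12-01; done 2018-11-18 — timely.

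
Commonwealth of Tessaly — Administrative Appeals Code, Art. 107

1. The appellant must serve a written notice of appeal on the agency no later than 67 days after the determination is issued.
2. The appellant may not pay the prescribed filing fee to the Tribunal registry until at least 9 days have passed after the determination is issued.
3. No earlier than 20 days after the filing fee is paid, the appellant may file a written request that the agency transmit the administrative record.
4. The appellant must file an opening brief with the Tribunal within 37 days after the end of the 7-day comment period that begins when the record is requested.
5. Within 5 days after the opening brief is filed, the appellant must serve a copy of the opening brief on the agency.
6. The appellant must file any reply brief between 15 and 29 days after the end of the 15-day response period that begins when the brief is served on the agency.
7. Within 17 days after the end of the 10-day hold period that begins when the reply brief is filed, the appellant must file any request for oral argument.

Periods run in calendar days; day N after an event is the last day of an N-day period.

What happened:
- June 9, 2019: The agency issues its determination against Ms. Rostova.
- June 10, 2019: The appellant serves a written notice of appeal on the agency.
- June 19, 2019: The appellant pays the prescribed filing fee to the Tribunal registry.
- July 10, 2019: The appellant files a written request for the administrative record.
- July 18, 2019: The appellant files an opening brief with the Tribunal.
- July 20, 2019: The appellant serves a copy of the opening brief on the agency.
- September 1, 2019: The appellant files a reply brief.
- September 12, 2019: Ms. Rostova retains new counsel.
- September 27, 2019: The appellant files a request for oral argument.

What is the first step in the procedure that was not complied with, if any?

Step 1 — counting 67 days from June 9, 2019 (when the determination is issued) gives a deadline of August 15, 2019; completed June 10, 2019, before the deadline.
Step 2 — must wait 9 days from June 9, 2019 (when the determination is issued), so not before June 18, 2019; done June 19, 2019, after the minimum wait.
Step 3 — must wait 20 days from June 19, 2019 (when the filing fee is paid), so not before July 9, 2019; done July 10, 2019, after the minimum wait.
Step 4 — counting 37 days from July 17, 2019 (end of the 7-day comment period, which began when the record is requested on July 10, 2019) gives a deadline of August 23, 2019; completed July 18, 2019, before the deadline.
Step 5 — counting 5 days from July 18, 2019 (when the opening brief is filed) gives a deadline of July 23, 2019; done July 20, 2019 — timely.
Step 6 — 15 and 29 days from August 4, 2019 (end of the 15-day response period, which began when the brief is served on the agency on July 20, 2019) are August 19, 2019 and September 2, 2019 respectively; done September 1, 2019 — within the window.
Step 7 — counting 17 days from September 11, 2019 (end of the 10-day hold period, which began when the reply brief is filed on September 1, 2019) gives a deadline of September 28, 2019; done September 27, 2019 — timely.

None — every step was satisfied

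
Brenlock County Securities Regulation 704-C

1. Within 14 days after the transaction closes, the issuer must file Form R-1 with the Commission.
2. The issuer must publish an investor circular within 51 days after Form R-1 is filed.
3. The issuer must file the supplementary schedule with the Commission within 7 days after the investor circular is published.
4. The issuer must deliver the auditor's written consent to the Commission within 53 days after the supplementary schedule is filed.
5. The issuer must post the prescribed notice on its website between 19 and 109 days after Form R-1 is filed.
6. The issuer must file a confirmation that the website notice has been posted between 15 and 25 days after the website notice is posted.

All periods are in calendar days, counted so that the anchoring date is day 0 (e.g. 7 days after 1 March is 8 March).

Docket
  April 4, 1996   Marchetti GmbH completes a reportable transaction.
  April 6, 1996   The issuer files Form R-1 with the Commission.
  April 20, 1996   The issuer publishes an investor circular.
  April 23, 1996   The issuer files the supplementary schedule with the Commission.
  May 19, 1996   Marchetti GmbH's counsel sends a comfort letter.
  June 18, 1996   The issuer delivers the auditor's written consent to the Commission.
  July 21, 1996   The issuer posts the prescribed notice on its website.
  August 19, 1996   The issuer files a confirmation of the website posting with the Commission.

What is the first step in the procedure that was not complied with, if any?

Step 1: 14 days after April 4, 1996 (when the transaction closes) is April 18, 1996; completed April 6, 1996, before the deadline.
Step 2: 51 days after April 6, 1996 (when Form R-1 is filed) is May 27, 1996; done April 20, 1996 — timely.
Step 3: 7 days after April 20, 1996 (when the investor circular is published) is April 27, 1996; April 23, 1996 is within that limit.
Step 4: 53 days after April 23, 1996 (when the supplementary schedule is filed) is June 15, 1996; done June 18, 1996 — 3 days late.

Step 4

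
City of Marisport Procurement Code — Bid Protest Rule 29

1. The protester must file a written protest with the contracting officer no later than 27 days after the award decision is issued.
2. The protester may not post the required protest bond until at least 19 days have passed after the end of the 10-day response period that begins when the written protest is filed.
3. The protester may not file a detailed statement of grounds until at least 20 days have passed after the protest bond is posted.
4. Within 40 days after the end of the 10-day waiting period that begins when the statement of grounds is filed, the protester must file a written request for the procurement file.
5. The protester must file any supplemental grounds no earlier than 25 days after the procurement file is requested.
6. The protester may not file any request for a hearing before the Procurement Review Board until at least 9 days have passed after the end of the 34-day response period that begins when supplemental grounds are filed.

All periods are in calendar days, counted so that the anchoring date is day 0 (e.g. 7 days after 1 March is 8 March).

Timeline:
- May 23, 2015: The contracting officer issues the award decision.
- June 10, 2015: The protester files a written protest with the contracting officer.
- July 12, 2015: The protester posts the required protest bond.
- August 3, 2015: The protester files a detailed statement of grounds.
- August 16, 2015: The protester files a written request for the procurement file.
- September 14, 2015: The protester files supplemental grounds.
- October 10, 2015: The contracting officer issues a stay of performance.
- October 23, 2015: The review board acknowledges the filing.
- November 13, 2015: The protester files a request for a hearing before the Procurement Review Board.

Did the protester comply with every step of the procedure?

Yes

Step 1: 27 days after May 23, 2015 (when the award decision is issued) is June 19, 2015; done June 10, 2015 — timely.
Step 2: the earliest permitted date is 19 days after June 20, 2015 (end of the 10-day response period, which began when the written protest is filed on June 10, 2015), i.e. July 9, 2015; July 12, 2015 is on or after that date.
Step 3: the earliest permitted date is 20 days after July 12, 2015 (when the protest bond is posted), i.e. August 1, 2015; August 3, 2015 is on or after that date.
Step 4: 40 days after August 13, 2015 (end of the 10-day waiting period, which began when the statement of grounds is filed on August 3, 2015) is September 22, 2015; August 16, 2015 is within that limit.
Step 5: the earliest permitted date is 25 days after August 16, 2015 (when the procurement file is requested), i.e. September 10, 2015; done September 14, 2015 — permitted.
Step 6: the earliest permitted date is 9 days after October 18, 2015 (end of the 34-day response period, which began when supplemental grounds are filed on September 14, 2015), i.e. October 27, 2015; done November 13, 2015, after the minimum wait.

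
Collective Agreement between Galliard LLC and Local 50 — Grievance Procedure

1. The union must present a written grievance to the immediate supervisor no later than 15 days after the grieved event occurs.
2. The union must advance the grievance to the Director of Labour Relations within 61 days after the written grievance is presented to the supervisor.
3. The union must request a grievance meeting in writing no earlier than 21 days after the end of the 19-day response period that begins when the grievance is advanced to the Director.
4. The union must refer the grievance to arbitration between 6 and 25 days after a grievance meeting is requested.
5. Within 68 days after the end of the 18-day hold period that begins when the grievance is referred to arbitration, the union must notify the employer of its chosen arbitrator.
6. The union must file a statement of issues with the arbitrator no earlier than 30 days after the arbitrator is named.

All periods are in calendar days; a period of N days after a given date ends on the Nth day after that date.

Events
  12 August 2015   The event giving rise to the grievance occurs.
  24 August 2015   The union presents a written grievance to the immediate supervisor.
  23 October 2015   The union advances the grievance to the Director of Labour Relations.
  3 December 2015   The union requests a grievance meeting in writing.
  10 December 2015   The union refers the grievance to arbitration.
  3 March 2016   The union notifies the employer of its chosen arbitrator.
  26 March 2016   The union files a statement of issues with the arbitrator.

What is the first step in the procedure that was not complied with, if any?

Step 1 — counting 15 days from 12 August 2015 (when the grieved event occurs) gives a deadline of 27 August 2015; done 24 August 2015 — timely.
Step 2 — counting 61 days from 24 August 2015 (when the written grievance is presented to the supervisor) gives a deadline of 24 October 2015; done 23 October 2015 — timely.
Step 3 — must wait 21 days from 11 November 2015 (end of the 19-day response period, which began when the grievance is advanced to the Director on 23 October 2015), so not before 2 December 2015; 3 December 2015 is on or after that date.
Step 4 — 6 and 25 days from 3 December 2015 (when a grievance meeting is requested) are 9 December 2015 and 28 December 2015 respectively; done 10 December 2015 — within the window.
Step 5 — counting 68 days from 28 December 2015 (end of the 18-day hold period, which began when the grievance is referred to arbitration on 10 December 2015) gives a deadline of 5 March 2016; completed 3 March 2016, before the deadline.
Step 6 — must wait 30 days from 3 March 2016 (when the arbitrator is named), so not before 2 April 2016; 26 March 2016 is 7 days before the earliest permitted date.
No need to go further; step 6 was not satisfied.

Step 6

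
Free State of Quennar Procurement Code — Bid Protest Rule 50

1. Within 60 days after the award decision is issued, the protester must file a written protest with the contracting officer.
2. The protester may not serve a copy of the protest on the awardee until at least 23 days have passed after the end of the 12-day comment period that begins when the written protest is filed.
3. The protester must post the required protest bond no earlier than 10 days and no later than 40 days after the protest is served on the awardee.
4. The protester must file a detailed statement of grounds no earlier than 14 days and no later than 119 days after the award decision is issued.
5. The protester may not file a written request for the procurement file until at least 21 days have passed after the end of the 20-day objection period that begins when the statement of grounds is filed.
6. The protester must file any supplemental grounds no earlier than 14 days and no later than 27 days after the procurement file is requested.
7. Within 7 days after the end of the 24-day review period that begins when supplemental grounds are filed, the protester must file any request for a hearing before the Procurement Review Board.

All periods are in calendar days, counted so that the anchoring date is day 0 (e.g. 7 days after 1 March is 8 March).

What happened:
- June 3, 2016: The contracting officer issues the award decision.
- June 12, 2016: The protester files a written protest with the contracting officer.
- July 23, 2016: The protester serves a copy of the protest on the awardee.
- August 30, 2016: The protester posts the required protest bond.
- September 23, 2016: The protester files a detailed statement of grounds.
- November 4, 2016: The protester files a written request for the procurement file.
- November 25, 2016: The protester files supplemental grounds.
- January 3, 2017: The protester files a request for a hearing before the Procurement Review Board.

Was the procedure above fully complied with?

No

Step 1: 60 days after June 3, 2016 (when the award decision is issued) is August 2, 2016; completed June 12, 2016, before the deadline.
Step 2: the earliest permitted date is 23 days after June 24, 2016 (end of the 12-day comment period, which began when the written protest is filed on June 12, 2016), i.e. July 17, 2016; July 23, 2016 is on or after that date.
Step 3: the window is 10–40 days after July 23, 2016 (when the protest is served on the awardee), so August 2, 2016 through September 1, 2016; done August 30, 2016 — within the window.
Step 4: the window is 14–119 days after June 3, 2016 (when the award decision is issued), so June 17, 2016 through September 30, 2016; done September 23, 2016 — within the window.
Step 5: the earliest permitted date is 21 days after October 13, 2016 (end of the 20-day objection period, which began when the statement of grounds is filed on September 23, 2016), i.e. November 3, 2016; done November 4, 2016 — permitted.
Step 6: the window is 14–27 days after November 4, 2016 (when the procurement file is requested), so November 18, 2016 through December 1, 2016; November 25, 2016 falls inside that range.
Step 7: 7 days after December 19, 2016 (end of the 24-day review period, which began when supplemental grounds are filed on November 25, 2016) is December 26, 2016; not done until January 3, 2017, 8 days after the deadline.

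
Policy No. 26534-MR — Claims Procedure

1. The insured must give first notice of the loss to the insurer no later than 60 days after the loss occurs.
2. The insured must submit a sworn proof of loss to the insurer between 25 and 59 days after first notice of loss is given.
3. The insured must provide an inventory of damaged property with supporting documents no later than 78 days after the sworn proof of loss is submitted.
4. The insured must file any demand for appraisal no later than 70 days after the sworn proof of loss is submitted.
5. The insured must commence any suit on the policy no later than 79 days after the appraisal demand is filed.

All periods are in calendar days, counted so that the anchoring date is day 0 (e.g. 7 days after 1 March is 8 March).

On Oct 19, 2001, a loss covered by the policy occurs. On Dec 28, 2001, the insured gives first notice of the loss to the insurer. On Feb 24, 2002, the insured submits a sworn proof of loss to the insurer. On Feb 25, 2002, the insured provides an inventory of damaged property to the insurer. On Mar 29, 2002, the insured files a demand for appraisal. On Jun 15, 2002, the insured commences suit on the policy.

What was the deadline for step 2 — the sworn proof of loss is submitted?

Feb 25, 2002

Step 2 runs from Dec 28, 2001, when first notice of loss is given. The window is 25–59 days after Dec 28, 2001; it closes on Feb 25, 2002.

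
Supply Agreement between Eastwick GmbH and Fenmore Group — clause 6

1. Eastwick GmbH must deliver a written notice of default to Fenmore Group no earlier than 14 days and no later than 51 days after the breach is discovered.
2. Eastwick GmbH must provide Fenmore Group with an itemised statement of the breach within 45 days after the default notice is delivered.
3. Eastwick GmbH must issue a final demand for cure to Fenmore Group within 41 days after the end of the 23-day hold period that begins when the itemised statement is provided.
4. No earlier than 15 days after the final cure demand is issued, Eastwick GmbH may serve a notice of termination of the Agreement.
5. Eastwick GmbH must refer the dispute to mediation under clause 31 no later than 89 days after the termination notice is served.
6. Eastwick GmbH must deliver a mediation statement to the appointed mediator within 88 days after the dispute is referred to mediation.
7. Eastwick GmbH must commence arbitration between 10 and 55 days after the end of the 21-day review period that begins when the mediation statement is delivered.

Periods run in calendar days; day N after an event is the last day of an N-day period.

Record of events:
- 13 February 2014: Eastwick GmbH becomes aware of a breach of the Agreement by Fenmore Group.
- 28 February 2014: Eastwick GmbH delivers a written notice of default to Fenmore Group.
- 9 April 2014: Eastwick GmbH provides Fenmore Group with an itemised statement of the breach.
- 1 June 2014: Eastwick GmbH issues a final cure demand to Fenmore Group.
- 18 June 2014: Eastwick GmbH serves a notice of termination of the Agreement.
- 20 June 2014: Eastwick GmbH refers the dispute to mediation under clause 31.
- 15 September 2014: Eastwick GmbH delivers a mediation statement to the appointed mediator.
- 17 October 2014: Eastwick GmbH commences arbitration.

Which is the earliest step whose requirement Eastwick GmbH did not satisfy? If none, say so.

None — every step was satisfied

Step 1 — 14 and 51 days from 13 February 2014 (when the breach is discovered) are 27 February 2014 and 5 April 2014 respectively; done 28 February 2014, which is between those dates.
Step 2 — counting 45 days from 28 February 2014 (when the default notice is delivered) gives a deadline of 14 April 2014; completed 9 April 2014, before the deadline.
Step 3 — counting 41 days from 2 May 2014 (end of the 23-day hold period, which began when the itemised statement is provided on 9 April 2014) gives a deadline of 12 June 2014; completed 1 June 2014, before the deadline.
Step 4 — must wait 15 days from 1 June 2014 (when the final cure demand is issued), so not before 16 June 2014; 18 June 2014 is on or after that date.
Step 5 — counting 89 days from 18 June 2014 (when the termination notice is served) gives a deadline of 15 September 2014; completed 20 June 2014, before the deadline.
Step 6 — counting 88 days from 20 June 2014 (when the dispute is referred to mediation) gives a deadline of 16 September 2014; completed 15 September 2014, before the deadline.
Step 7 — 10 and 55 days from 6 October 2014 (end of the 21-day review period, which began when the mediation statement is delivered on 15 September 2014) are 16 October 2014 and 30 November 2014 respectively; done 17 October 2014, which is between those dates.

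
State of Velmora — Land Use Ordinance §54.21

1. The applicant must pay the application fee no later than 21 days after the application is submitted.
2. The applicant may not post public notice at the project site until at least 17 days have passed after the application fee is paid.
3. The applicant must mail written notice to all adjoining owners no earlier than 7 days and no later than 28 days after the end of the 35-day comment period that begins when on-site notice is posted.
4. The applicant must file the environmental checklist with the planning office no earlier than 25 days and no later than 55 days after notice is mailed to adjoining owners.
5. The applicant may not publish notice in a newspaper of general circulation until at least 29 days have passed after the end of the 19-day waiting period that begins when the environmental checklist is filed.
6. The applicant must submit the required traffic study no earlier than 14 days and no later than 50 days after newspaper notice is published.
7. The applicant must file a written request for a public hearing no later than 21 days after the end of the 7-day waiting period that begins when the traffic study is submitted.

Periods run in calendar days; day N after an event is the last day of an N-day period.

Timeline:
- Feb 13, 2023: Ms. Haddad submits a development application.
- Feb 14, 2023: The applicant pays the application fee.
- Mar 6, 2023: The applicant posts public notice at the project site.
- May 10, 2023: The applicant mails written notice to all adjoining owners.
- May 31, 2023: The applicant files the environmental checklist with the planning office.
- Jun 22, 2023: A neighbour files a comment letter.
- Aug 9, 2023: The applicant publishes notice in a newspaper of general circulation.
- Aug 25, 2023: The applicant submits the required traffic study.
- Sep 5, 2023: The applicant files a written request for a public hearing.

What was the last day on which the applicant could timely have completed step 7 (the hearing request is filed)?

The traffic study is submitted on Aug 25, 2023; the 7-day waiting period therefore ends Sep 1, 2023, and step 7 runs from that date. 21 days after Sep 1, 2023 is Sep 22, 2023.

Sep 22, 2023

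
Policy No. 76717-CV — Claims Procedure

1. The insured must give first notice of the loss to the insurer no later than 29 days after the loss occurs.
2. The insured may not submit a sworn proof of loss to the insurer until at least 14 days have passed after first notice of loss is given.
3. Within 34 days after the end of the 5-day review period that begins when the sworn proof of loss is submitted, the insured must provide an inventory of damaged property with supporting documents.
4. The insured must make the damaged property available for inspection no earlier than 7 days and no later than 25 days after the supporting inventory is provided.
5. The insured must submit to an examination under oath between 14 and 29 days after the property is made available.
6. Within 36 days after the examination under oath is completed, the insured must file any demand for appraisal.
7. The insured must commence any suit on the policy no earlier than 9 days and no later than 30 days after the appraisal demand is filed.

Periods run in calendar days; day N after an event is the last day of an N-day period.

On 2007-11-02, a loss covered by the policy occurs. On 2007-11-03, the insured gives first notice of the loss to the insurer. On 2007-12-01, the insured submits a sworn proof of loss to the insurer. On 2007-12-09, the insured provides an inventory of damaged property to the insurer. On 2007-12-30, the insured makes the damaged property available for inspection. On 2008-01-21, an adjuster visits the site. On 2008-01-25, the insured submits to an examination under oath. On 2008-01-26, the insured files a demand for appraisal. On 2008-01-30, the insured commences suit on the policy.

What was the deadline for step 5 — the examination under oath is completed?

Step 5 runs from 2007-12-30, when the property is made available. The window is 14–29 days after 2007-12-30; it closes on 2008-01-28.

2008-01-28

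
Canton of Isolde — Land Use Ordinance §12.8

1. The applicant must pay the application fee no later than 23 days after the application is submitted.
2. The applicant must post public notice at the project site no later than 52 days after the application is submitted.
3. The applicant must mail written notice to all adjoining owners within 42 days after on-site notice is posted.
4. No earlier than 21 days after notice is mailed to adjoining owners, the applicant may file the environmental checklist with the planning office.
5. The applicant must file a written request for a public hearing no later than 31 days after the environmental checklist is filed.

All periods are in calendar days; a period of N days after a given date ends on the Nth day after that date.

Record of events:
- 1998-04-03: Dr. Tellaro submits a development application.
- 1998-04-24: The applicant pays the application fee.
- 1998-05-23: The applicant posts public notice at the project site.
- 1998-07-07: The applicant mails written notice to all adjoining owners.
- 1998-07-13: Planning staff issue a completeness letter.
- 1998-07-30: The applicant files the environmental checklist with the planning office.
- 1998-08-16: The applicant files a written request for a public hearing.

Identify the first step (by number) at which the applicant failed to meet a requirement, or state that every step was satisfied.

Step 1 — counting 23 days from 1998-04-03 (when the application is submitted) gives a deadline of 1998-04-26; 1998-04-24 is within that limit.
Step 2 — counting 52 days from 1998-04-03 (when the application is submitted) gives a deadline of 1998-05-25; 1998-05-23 is within that limit.
Step 3 — counting 42 days from 1998-05-23 (when on-site notice is posted) gives a deadline of 1998-07-04; done 1998-07-07 — 3 days late.
No need to go further; step 3 was not satisfied.

Step 3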